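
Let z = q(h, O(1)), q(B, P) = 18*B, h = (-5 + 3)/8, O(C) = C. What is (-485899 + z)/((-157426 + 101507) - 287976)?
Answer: 971807/687790 ≈ 1.4129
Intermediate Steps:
h = -1/4 (h = -2*1/8 = -1/4 ≈ -0.25000)
z = -9/2 (z = 18*(-1/4) = -9/2 ≈ -4.5000)
(-485899 + z)/((-157426 + 101507) - 287976) = (-485899 - 9/2)/((-157426 + 101507) - 287976) = -971807/(2*(-55919 - 287976)) = -971807/2/(-343895) = -971807/2*(-1/343895) = 971807/687790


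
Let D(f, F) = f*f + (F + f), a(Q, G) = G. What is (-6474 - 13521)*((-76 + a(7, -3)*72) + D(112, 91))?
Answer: -249037725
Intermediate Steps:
D(f, F) = F + f + f² (D(f, F) = f² + (F + f) = F + f + f²)
(-6474 - 13521)*((-76 + a(7, -3)*72) + D(112, 91)) = (-6474 - 13521)*((-76 - 3*72) + (91 + 112 + 112²)) = -19995*((-76 - 216) + (91 + 112 + 12544)) = -19995*(-292 + 12747) = -19995*12455 = -249037725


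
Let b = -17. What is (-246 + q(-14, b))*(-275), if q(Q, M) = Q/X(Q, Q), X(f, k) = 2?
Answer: 69575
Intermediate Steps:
q(Q, M) = Q/2
(-246 + q(-14, b))*(-275) = (-246 + (½)*(-14))*(-275) = (-246 - 7)*(-275) = -253*(-275) = 69575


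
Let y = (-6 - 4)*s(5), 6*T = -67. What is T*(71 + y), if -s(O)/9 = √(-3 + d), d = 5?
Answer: -4757/6 - 1005*√2 ≈ -2214.1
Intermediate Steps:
T = -67/6 (T = (⅙)*(-67) = -67/6 ≈ -11.167)
s(O) = -9*√2 (s(O) = -9*√(-3 + 5) = -9*√2)
y = 90*√2 (y = (-6 - 4)*(-9*√2) = -(-90)*√2 = 90*√2 ≈ 127.28)
T*(71 + y) = -67*(71 + 90*√2)/6 = -4757/6 - 1005*√2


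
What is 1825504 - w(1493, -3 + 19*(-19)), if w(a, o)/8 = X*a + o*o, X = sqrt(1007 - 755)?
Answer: 765536 - 71664*sqrt(7) ≈ 5.7593e+5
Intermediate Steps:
X = 6*sqrt(7) (X = sqrt(252) = 6*sqrt(7) ≈ 15.875)
w(a, o) = 8*o**2 + 48*a*sqrt(7) (w(a, o) = 8*((6*sqrt(7))*a + o*o) = 8*(6*a*sqrt(7) + o**2) = 8*(o**2 + 6*a*sqrt(7)) = 8*o**2 + 48*a*sqrt(7))
1825504 - w(1493, -3 + 19*(-19)) = 1825504 - (8*(-3 + 19*(-19))**2 + 48*1493*sqrt(7)) = 1825504 - (8*(-3 - 361)**2 + 71664*sqrt(7)) = 1825504 - (8*(-364)**2 + 71664*sqrt(7)) = 1825504 - (8*132496 + 71664*sqrt(7)) = 1825504 - (1059968 + 71664*sqrt(7)) = 1825504 + (-1059968 - 71664*sqrt(7)) = 765536 - 71664*sqrt(7)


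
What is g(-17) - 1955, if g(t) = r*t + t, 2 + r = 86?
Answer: -3400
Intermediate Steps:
r = 84 (r = -2 + 86 = 84)
g(t) = 85*t (g(t) = 84*t + t = 85*t)
g(-17) - 1955 = 85*(-17) - 1955 = -1445 - 1955 = -3400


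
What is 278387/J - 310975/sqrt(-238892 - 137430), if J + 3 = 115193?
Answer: 278387/115190 + 310975*I*sqrt(376322)/376322 ≈ 2.4168 + 506.93*I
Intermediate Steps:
J = 115190 (J = -3 + 115193 = 115190)
278387/J - 310975/sqrt(-238892 - 137430) = 278387/115190 - 310975/sqrt(-238892 - 137430) = 278387*(1/115190) - 310975*(-I*sqrt(376322)/376322) = 278387/115190 - 310975*(-I*sqrt(376322)/376322) = 278387/115190 - (-310975)*I*sqrt(376322)/376322 = 278387/115190 + 310975*I*sqrt(376322)/376322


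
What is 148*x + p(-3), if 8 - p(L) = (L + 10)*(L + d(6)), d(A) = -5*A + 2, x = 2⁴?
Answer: 2593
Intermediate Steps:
x = 16
d(A) = 2 - 5*A
p(L) = 8 - (-28 + L)*(10 + L) (p(L) = 8 - (L + 10)*(L + (2 - 5*6)) = 8 - (10 + L)*(L + (2 - 30)) = 8 - (10 + L)*(L - 28) = 8 - (10 + L)*(-28 + L) = 8 - (-28 + L)*(10 + L))
148*x + p(-3) = 148*16 + (288 - 1*(-3)² + 18*(-3)) = 2368 + (288 - 1*9 - 54) = 2368 + (288 - 9 - 54) = 2368 + 225 = 2593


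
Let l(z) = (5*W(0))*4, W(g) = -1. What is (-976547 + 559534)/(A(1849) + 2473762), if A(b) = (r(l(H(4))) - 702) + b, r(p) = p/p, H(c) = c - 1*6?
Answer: -417013/2474910 ≈ -0.16850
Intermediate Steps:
H(c) = -6 + c (H(c) = c - 6 = -6 + c)
l(z) = -20 (l(z) = (5*(-1))*4 = -5*4 = -20)
r(p) = 1
A(b) = -701 + b (A(b) = (1 - 702) + b = -701 + b)
(-976547 + 559534)/(A(1849) + 2473762) = (-976547 + 559534)/((-701 + 1849) + 2473762) = -417013/(1148 + 2473762) = -417013/2474910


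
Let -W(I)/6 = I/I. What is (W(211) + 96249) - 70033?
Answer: 26210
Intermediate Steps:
W(I) = -6 (W(I) = -6*I/I = -6*1 = -6)
(W(211) + 96249) - 70033 = (-6 + 96249) - 70033 = 96243 - 70033 = 26210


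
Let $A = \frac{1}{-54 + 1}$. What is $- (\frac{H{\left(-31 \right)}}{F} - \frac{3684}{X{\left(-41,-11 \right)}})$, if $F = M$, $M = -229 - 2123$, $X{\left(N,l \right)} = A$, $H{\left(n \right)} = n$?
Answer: $- \frac{459232735}{2352} \approx -1.9525 \cdot 10^{5}$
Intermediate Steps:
$A = - \frac{1}{53}$ ($A = \frac{1}{-53} = - \frac{1}{53} \approx -0.018868$)
$X{\left(N,l \right)} = - \frac{1}{53}$
$M = -2352$ ($M = -229 - 2123 = -2352$)
$F = -2352$
$- (\frac{H{\left(-31 \right)}}{F} - \frac{3684}{X{\left(-41,-11 \right)}}) = - (- \frac{31}{-2352} - \frac{3684}{- \frac{1}{53}}) = - (\left(-31\right) \left(- \frac{1}{2352}\right) - -195252) = - (\frac{31}{2352} + 195252) = \left(-1\right) \frac{459232735}{2352} = - \frac{459232735}{2352}$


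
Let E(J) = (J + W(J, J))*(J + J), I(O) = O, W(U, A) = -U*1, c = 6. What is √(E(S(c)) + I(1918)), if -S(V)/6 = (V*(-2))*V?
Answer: √1918 ≈ 43.795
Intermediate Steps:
W(U, A) = -U
S(V) = 12*V² (S(V) = -6*V*(-2)*V = -6*(-2*V)*V = -(-12)*V² = 12*V²)
E(J) = 0 (E(J) = (J - J)*(J + J) = 0*(2*J) = 0)
√(E(S(c)) + I(1918)) = √(0 + 1918) = √1918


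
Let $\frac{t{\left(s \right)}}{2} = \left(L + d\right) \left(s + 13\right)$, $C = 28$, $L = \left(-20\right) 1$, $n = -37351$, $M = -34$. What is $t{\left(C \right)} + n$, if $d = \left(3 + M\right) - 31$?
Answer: $-44075$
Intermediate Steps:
$L = -20$
$d = -62$ ($d = \left(3 - 34\right) - 31 = -31 - 31 = -62$)
$t{\left(s \right)} = -2132 - 164 s$ ($t{\left(s \right)} = 2 \left(-20 - 62\right) \left(s + 13\right) = 2 \left(- 82 \left(13 + s\right)\right) = 2 \left(-1066 - 82 s\right) = -2132 - 164 s$)
$t{\left(C \right)} + n = \left(-2132 - 4592\right) - 37351 = -6724 - 37351 = -44075$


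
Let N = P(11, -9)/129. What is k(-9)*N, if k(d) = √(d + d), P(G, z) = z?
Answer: -9*I*√2/43 ≈ -0.296*I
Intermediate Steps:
k(d) = √2*√d (k(d) = √(2*d) = √2*√d)
N = -3/43 (N = -9/129 = -9*1/129 = -3/43 ≈ -0.069767)
k(-9)*N = (√2*√(-9))*(-3/43) = (√2*(3*I))*(-3/43) = (3*I*√2)*(-3/43) = -9*I*√2/43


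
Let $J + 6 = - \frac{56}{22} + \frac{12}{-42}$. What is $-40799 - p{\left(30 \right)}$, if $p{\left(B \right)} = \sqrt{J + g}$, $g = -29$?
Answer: $-40799 - \frac{i \sqrt{224301}}{77} \approx -40799.0 - 6.1507 i$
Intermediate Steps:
$J = - \frac{680}{77}$ ($J = -6 + \left(- \frac{56}{22} + \frac{12}{-42}\right) = -6 + \left(\left(-56\right) \frac{1}{22} + 12 \left(- \frac{1}{42}\right)\right) = -6 - \frac{218}{77} = - \frac{680}{77} \approx -8.8312$)
$p{\left(B \right)} = \frac{i \sqrt{224301}}{77}$ ($p{\left(B \right)} = \sqrt{- \frac{680}{77} - 29} = \sqrt{- \frac{2913}{77}} = \frac{i \sqrt{224301}}{77}$)
$-40799 - p{\left(30 \right)} = -40799 - \frac{i \sqrt{224301}}{77}$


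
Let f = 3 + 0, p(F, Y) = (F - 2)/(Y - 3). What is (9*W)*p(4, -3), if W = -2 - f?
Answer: 15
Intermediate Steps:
p(F, Y) = (-2 + F)/(-3 + Y)
f = 3
W = -5 (W = -2 - 1*3 = -2 - 3 = -5)
(9*W)*p(4, -3) = (9*(-5))*((-2 + 4)/(-3 - 3)) = -45*2/(-6) = -(-15)*2/2 = -45*(-1/3) = 15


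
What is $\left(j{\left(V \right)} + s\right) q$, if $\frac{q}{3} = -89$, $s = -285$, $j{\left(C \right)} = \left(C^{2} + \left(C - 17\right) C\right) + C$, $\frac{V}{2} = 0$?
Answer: $76095$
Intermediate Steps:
$V = 0$ ($V = 2 \cdot 0 = 0$)
$j{\left(C \right)} = C + C^{2} + C \left(-17 + C\right)$ ($j{\left(C \right)} = \left(C^{2} + \left(-17 + C\right) C\right) + C = \left(C^{2} + C \left(-17 + C\right)\right) + C = C + C^{2} + C \left(-17 + C\right)$)
$q = -267$ ($q = 3 \left(-89\right) = -267$)
$\left(j{\left(V \right)} + s\right) q = \left(2 \cdot 0 \left(-8 + 0\right) - 285\right) \left(-267\right) = \left(2 \cdot 0 \left(-8\right) - 285\right) \left(-267\right) = \left(0 - 285\right) \left(-267\right) = \left(-285\right) \left(-267\right) = 76095$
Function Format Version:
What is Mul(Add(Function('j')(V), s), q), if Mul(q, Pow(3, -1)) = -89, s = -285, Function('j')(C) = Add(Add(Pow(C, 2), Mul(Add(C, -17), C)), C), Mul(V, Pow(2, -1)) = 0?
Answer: 76095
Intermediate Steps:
V = 0 (V = Mul(2, 0) = 0)
Function('j')(C) = Add(C, Pow(C, 2), Mul(C, Add(-17, C))) (Function('j')(C) = Add(Add(Pow(C, 2), Mul(Add(-17, C), C)), C) = Add(Add(Pow(C, 2), Mul(C, Add(-17, C))), C) = Add(C, Pow(C, 2), Mul(C, Add(-17, C))))
q = -267 (q = Mul(3, -89) = -267)
Mul(Add(Function('j')(V), s), q) = Mul(Add(Mul(2, 0, Add(-8, 0)), -285), -267) = Mul(Add(Mul(2, 0, -8), -285), -267) = Mul(Add(0, -285), -267) = Mul(-285, -267) = 76095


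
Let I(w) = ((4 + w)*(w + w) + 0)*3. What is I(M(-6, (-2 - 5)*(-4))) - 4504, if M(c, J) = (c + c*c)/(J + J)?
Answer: -1759853/392 ≈ -4489.4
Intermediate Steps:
M(c, J) = (c + c²)/(2*J) (M(c, J) = (c + c²)/((2*J)) = (c + c²)*(1/(2*J)) = (c + c²)/(2*J))
I(w) = 6*w*(4 + w) (I(w) = ((4 + w)*(2*w) + 0)*3 = (2*w*(4 + w) + 0)*3 = (2*w*(4 + w))*3 = 6*w*(4 + w))
I(M(-6, (-2 - 5)*(-4))) - 4504 = 6*((½)*(-6)*(1 - 6)/((-2 - 5)*(-4)))*(4 + (½)*(-6)*(1 - 6)/((-2 - 5)*(-4))) - 4504 = 6*((½)*(-6)*(-5)/(-7*(-4)))*(4 + (½)*(-6)*(-5)/(-7*(-4))) - 4504 = 6*((½)*(-6)*(-5)/28)*(4 + (½)*(-6)*(-5)/28) - 4504 = 6*((½)*(-6)*(1/28)*(-5))*(4 + (½)*(-6)*(1/28)*(-5)) - 4504 = 6*(15/28)*(4 + 15/28) - 4504 = 6*(15/28)*(127/28) - 4504 = 5715/392 - 4504 = -1759853/392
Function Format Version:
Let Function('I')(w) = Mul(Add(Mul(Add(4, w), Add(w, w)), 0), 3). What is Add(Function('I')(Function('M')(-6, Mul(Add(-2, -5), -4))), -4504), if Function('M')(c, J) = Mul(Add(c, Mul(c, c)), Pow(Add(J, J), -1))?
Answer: Rational(-1759853, 392) ≈ -4489.4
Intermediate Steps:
Function('M')(c, J) = Mul(Rational(1, 2), Pow(J, -1), Add(c, Pow(c, 2))) (Function('M')(c, J) = Mul(Add(c, Pow(c, 2)), Pow(Mul(2, J), -1)) = Mul(Add(c, Pow(c, 2)), Mul(Rational(1, 2), Pow(J, -1))) = Mul(Rational(1, 2), Pow(J, -1), Add(c, Pow(c, 2))))
Function('I')(w) = Mul(6, w, Add(4, w)) (Function('I')(w) = Mul(Add(Mul(Add(4, w), Mul(2, w)), 0), 3) = Mul(Add(Mul(2, w, Add(4, w)), 0), 3) = Mul(Mul(2, w, Add(4, w)), 3) = Mul(6, w, Add(4, w)))
Add(Function('I')(Function('M')(-6, Mul(Add(-2, -5), -4))), -4504) = Add(Mul(6, Mul(Rational(1, 2), -6, Pow(Mul(Add(-2, -5), -4), -1), Add(1, -6)), Add(4, Mul(Rational(1, 2), -6, Pow(Mul(Add(-2, -5), -4), -1), Add(1, -6)))), -4504) = Add(Mul(6, Mul(Rational(1, 2), -6, Pow(Mul(-7, -4), -1), -5), Add(4, Mul(Rational(1, 2), -6, Pow(Mul(-7, -4), -1), -5))), -4504) = Add(Mul(6, Mul(Rational(1, 2), -6, Pow(28, -1), -5), Add(4, Mul(Rational(1, 2), -6, Pow(28, -1), -5))), -4504) = Add(Mul(6, Mul(Rational(1, 2), -6, Rational(1, 28), -5), Add(4, Mul(Rational(1, 2), -6, Rational(1, 28), -5))), -4504) = Add(Mul(6, Rational(15, 28), Add(4, Rational(15, 28))), -4504) = Add(Mul(6, Rational(15, 28), Rational(127, 28)), -4504) = Add(Rational(5715, 392), -4504) = Rational(-1759853, 392)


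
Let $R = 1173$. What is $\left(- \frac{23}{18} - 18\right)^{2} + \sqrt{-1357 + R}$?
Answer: $\frac{120409}{324} + 2 i \sqrt{46} \approx 371.63 + 13.565 i$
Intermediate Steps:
$\left(- \frac{23}{18} - 18\right)^{2} + \sqrt{-1357 + R} = \left(- \frac{23}{18} - 18\right)^{2} + \sqrt{-1357 + 1173} = \left(\left(-23\right) \frac{1}{18} - 18\right)^{2} + \sqrt{-184} = \left(- \frac{23}{18} - 18\right)^{2} + 2 i \sqrt{46} = \left(- \frac{347}{18}\right)^{2} + 2 i \sqrt{46} = \frac{120409}{324} + 2 i \sqrt{46}$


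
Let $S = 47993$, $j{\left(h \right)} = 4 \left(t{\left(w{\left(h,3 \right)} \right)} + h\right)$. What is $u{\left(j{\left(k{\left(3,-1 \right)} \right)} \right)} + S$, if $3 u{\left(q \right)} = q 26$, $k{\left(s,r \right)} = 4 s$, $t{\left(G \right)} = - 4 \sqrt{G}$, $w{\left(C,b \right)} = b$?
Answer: $48409 - \frac{416 \sqrt{3}}{3} \approx 48169.0$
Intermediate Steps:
$j{\left(h \right)} = - 16 \sqrt{3} + 4 h$ ($j{\left(h \right)} = 4 \left(- 4 \sqrt{3} + h\right) = 4 \left(h - 4 \sqrt{3}\right) = - 16 \sqrt{3} + 4 h$)
$u{\left(q \right)} = \frac{26 q}{3}$ ($u{\left(q \right)} = \frac{q 26}{3} = \frac{26 q}{3}$)
$u{\left(j{\left(k{\left(3,-1 \right)} \right)} \right)} + S = \frac{26 \left(- 16 \sqrt{3} + 4 \cdot 4 \cdot 3\right)}{3} + 47993 = \frac{26 \left(- 16 \sqrt{3} + 4 \cdot 12\right)}{3} + 47993 = \frac{26 \left(- 16 \sqrt{3} + 48\right)}{3} + 47993 = \frac{26 \left(48 - 16 \sqrt{3}\right)}{3} + 47993 = \left(416 - \frac{416 \sqrt{3}}{3}\right) + 47993 = 48409 - \frac{416 \sqrt{3}}{3}$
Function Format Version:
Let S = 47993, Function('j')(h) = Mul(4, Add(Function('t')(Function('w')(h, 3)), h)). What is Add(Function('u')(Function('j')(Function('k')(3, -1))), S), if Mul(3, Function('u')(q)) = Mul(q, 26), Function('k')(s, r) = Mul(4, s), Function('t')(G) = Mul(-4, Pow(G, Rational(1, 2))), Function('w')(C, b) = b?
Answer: Add(48409, Mul(Rational(-416, 3), Pow(3, Rational(1, 2)))) ≈ 48169.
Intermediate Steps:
Function('j')(h) = Add(Mul(-16, Pow(3, Rational(1, 2))), Mul(4, h)) (Function('j')(h) = Mul(4, Add(Mul(-4, Pow(3, Rational(1, 2))), h)) = Mul(4, Add(h, Mul(-4, Pow(3, Rational(1, 2))))) = Add(Mul(-16, Pow(3, Rational(1, 2))), Mul(4, h)))
Function('u')(q) = Mul(Rational(26, 3), q) (Function('u')(q) = Mul(Rational(1, 3), Mul(q, 26)) = Mul(Rational(1, 3), Mul(26, q)) = Mul(Rational(26, 3), q))
Add(Function('u')(Function('j')(Function('k')(3, -1))), S) = Add(Mul(Rational(26, 3), Add(Mul(-16, Pow(3, Rational(1, 2))), Mul(4, Mul(4, 3)))), 47993) = Add(Mul(Rational(26, 3), Add(Mul(-16, Pow(3, Rational(1, 2))), Mul(4, 12))), 47993) = Add(Mul(Rational(26, 3), Add(Mul(-16, Pow(3, Rational(1, 2))), 48)), 47993) = Add(Mul(Rational(26, 3), Add(48, Mul(-16, Pow(3, Rational(1, 2))))), 47993) = Add(Add(416, Mul(Rational(-416, 3), Pow(3, Rational(1, 2)))), 47993) = Add(48409, Mul(Rational(-416, 3), Pow(3, Rational(1, 2))))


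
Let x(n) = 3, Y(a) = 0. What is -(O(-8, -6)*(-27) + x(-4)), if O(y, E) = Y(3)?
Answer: -3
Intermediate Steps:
O(y, E) = 0
-(O(-8, -6)*(-27) + x(-4)) = -(0*(-27) + 3) = -(0 + 3) = -1*3 = -3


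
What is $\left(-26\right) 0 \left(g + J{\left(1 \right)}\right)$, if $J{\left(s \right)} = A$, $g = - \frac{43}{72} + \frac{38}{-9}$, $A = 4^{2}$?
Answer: $0$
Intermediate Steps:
$A = 16$
$g = - \frac{347}{72}$ ($g = \left(-43\right) \frac{1}{72} + 38 \left(- \frac{1}{9}\right) = - \frac{43}{72} - \frac{38}{9} = - \frac{347}{72} \approx -4.8194$)
$J{\left(s \right)} = 16$
$\left(-26\right) 0 \left(g + J{\left(1 \right)}\right) = \left(-26\right) 0 \left(- \frac{347}{72} + 16\right) = 0 \cdot \frac{805}{72} = 0$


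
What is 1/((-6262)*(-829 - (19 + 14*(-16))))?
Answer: 1/3907488 ≈ 2.5592e-7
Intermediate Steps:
1/((-6262)*(-829 - (19 + 14*(-16)))) = -1/(6262*(-829 - (19 - 224))) = -1/(6262*(-829 - 1*(-205))) = -1/(6262*(-829 + 205)) = -1/6262/(-624) = -1/6262*(-1/624) = 1/3907488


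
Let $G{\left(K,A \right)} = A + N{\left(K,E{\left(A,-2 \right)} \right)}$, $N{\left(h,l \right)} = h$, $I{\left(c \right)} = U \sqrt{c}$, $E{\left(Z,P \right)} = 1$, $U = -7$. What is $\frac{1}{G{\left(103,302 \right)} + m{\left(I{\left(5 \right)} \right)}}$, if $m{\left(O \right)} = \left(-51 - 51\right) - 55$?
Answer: $\frac{1}{248} \approx 0.0040323$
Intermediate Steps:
$I{\left(c \right)} = - 7 \sqrt{c}$
$m{\left(O \right)} = -157$ ($m{\left(O \right)} = -102 - 55 = -157$)
$G{\left(K,A \right)} = A + K$
$\frac{1}{G{\left(103,302 \right)} + m{\left(I{\left(5 \right)} \right)}} = \frac{1}{\left(302 + 103\right) - 157} = \frac{1}{405 - 157} = \frac{1}{248}$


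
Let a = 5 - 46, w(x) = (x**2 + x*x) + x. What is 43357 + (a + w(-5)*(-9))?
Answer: 42911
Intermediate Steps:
w(x) = x + 2*x**2 (w(x) = (x**2 + x**2) + x = 2*x**2 + x = x + 2*x**2)
a = -41
43357 + (a + w(-5)*(-9)) = 43357 + (-41 - 5*(1 + 2*(-5))*(-9)) = 43357 + (-41 - 5*(1 - 10)*(-9)) = 43357 + (-41 - 5*(-9)*(-9)) = 43357 + (-41 + 45*(-9)) = 43357 + (-41 - 405) = 43357 - 446 = 42911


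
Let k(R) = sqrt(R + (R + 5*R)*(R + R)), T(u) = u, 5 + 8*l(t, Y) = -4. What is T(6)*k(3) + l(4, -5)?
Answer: -9/8 + 6*sqrt(111) ≈ 62.089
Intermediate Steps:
l(t, Y) = -9/8 (l(t, Y) = -5/8 + (1/8)*(-4) = -5/8 - 1/2 = -9/8)
k(R) = sqrt(R + 12*R**2) (k(R) = sqrt(R + (6*R)*(2*R)) = sqrt(R + 12*R**2))
T(6)*k(3) + l(4, -5) = 6*sqrt(3*(1 + 12*3)) - 9/8 = 6*sqrt(3*(1 + 36)) - 9/8 = 6*sqrt(3*37) - 9/8 = 6*sqrt(111) - 9/8 = -9/8 + 6*sqrt(111)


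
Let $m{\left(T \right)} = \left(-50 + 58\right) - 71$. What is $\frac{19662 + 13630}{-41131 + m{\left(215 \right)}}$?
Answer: $- \frac{16646}{20597} \approx -0.80818$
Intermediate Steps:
$m{\left(T \right)} = -63$ ($m{\left(T \right)} = 8 - 71 = -63$)
$\frac{19662 + 13630}{-41131 + m{\left(215 \right)}} = \frac{19662 + 13630}{-41131 - 63} = \frac{33292}{-41194} = 33292 \left(- \frac{1}{41194}\right) = - \frac{16646}{20597}$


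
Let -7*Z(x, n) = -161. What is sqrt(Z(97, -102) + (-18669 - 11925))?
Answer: I*sqrt(30571) ≈ 174.85*I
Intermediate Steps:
Z(x, n) = 23 (Z(x, n) = -1/7*(-161) = 23)
sqrt(Z(97, -102) + (-18669 - 11925)) = sqrt(23 + (-18669 - 11925)) = sqrt(23 - 30594) = sqrt(-30571) = I*sqrt(30571)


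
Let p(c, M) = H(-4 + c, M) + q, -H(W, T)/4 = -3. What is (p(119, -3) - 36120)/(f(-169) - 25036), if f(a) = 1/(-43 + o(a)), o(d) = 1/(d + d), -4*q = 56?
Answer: 262516635/181949299 ≈ 1.4428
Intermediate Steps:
q = -14 (q = -1/4*56 = -14)
o(d) = 1/(2*d)
H(W, T) = 12 (H(W, T) = -4*(-3) = 12)
f(a) = 1/(-43 + 1/(2*a))
p(c, M) = -2 (p(c, M) = 12 - 14 = -2)
(p(119, -3) - 36120)/(f(-169) - 25036) = (-2 - 36120)/(-2*(-169)/(-1 + 86*(-169)) - 25036) = -36122/(-2*(-169)/(-1 - 14534) - 25036) = -36122/(-2*(-169)/(-14535) - 25036) = -36122/(-2*(-169)*(-1/14535) - 25036) = -36122/(-338/14535 - 25036) = -36122/(-363898598/14535) = -36122*(-14535/363898598) = 262516635/181949299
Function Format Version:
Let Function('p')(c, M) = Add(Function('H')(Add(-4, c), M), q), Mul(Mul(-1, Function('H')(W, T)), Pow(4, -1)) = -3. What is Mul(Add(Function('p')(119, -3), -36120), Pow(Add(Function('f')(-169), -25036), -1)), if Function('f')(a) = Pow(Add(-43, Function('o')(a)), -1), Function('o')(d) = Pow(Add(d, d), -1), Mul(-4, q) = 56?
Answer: Rational(262516635, 181949299) ≈ 1.4428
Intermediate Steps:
q = -14 (q = Mul(Rational(-1, 4), 56) = -14)
Function('o')(d) = Mul(Rational(1, 2), Pow(d, -1)) (Function('o')(d) = Pow(Mul(2, d), -1) = Mul(Rational(1, 2), Pow(d, -1)))
Function('H')(W, T) = 12 (Function('H')(W, T) = Mul(-4, -3) = 12)
Function('f')(a) = Pow(Add(-43, Mul(Rational(1, 2), Pow(a, -1))), -1)
Function('p')(c, M) = -2 (Function('p')(c, M) = Add(12, -14) = -2)
Mul(Add(Function('p')(119, -3), -36120), Pow(Add(Function('f')(-169), -25036), -1)) = Mul(Add(-2, -36120), Pow(Add(Mul(-2, -169, Pow(Add(-1, Mul(86, -169)), -1)), -25036), -1)) = Mul(-36122, Pow(Add(Mul(-2, -169, Pow(Add(-1, -14534), -1)), -25036), -1)) = Mul(-36122, Pow(Add(Mul(-2, -169, Pow(-14535, -1)), -25036), -1)) = Mul(-36122, Pow(Add(Mul(-2, -169, Rational(-1, 14535)), -25036), -1)) = Mul(-36122, Pow(Add(Rational(-338, 14535), -25036), -1)) = Mul(-36122, Pow(Rational(-363898598, 14535), -1)) = Mul(-36122, Rational(-14535, 363898598)) = Rational(262516635, 181949299)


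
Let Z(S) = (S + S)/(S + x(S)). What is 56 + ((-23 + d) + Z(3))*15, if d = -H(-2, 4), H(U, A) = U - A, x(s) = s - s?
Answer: -169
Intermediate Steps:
x(s) = 0
d = 6 (d = -(-2 - 1*4) = -(-2 - 4) = -1*(-6) = 6)
Z(S) = 2 (Z(S) = (S + S)/(S + 0) = (2*S)/S = 2)
56 + ((-23 + d) + Z(3))*15 = 56 + ((-23 + 6) + 2)*15 = 56 + (-17 + 2)*15 = 56 - 15*15 = 56 - 225 = -169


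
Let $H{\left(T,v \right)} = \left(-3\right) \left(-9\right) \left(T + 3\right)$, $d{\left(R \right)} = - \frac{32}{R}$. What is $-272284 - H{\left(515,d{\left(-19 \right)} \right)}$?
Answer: $-286270$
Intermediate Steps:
$H{\left(T,v \right)} = 81 + 27 T$ ($H{\left(T,v \right)} = 27 \left(3 + T\right) = 81 + 27 T$)
$-272284 - H{\left(515,d{\left(-19 \right)} \right)} = -272284 - \left(81 + 27 \cdot 515\right) = -272284 - \left(81 + 13905\right) = -272284 - 13986 = -286270$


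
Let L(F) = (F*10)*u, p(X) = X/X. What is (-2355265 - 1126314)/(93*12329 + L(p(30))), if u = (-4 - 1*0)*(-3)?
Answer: -3481579/1146717 ≈ -3.0361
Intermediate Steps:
u = 12 (u = (-4 + 0)*(-3) = -4*(-3) = 12)
p(X) = 1
L(F) = 120*F (L(F) = (F*10)*12 = (10*F)*12 = 120*F)
(-2355265 - 1126314)/(93*12329 + L(p(30))) = (-2355265 - 1126314)/(93*12329 + 120*1) = -3481579/(1146597 + 120) = -3481579/1146717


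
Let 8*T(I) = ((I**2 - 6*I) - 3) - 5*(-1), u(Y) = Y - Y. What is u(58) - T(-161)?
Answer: -26889/8 ≈ -3361.1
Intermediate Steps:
u(Y) = 0
T(I) = 1/4 - 3*I/4 + I**2/8 (T(I) = (((I**2 - 6*I) - 3) - 5*(-1))/8 = ((-3 + I**2 - 6*I) + 5)/8 = (2 + I**2 - 6*I)/8 = 1/4 - 3*I/4 + I**2/8)
u(58) - T(-161) = 0 - (1/4 - 3/4*(-161) + (1/8)*(-161)**2) = 0 - (1/4 + 483/4 + (1/8)*25921) = 0 - (1/4 + 483/4 + 25921/8) = 0 - 1*26889/8 = 0 - 26889/8 = -26889/8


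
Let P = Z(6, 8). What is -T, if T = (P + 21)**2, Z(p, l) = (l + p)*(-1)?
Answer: -49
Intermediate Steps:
Z(p, l) = -l - p
P = -14 (P = -1*8 - 1*6 = -8 - 6 = -14)
T = 49 (T = (-14 + 21)**2 = 7**2 = 49)
-T = -1*49 = -49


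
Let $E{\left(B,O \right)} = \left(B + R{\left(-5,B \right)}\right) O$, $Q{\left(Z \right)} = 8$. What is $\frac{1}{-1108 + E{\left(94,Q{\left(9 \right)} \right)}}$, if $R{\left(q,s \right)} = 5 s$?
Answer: $\frac{1}{3404} \approx 0.00029377$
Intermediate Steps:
$E{\left(B,O \right)} = 6 B O$ ($E{\left(B,O \right)} = \left(B + 5 B\right) O = 6 B O$)
$\frac{1}{-1108 + E{\left(94,Q{\left(9 \right)} \right)}} = \frac{1}{-1108 + 6 \cdot 94 \cdot 8} = \frac{1}{-1108 + 4512} = \frac{1}{3404}$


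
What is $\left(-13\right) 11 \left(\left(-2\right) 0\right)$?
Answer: $0$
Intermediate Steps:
$\left(-13\right) 11 \left(\left(-2\right) 0\right) = \left(-143\right) 0 = 0$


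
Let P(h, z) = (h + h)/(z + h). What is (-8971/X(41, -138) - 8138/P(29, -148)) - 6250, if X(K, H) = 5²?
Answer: 7313866/725 ≈ 10088.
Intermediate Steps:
P(h, z) = 2*h/(h + z) (P(h, z) = (2*h)/(h + z) = 2*h/(h + z))
X(K, H) = 25
(-8971/X(41, -138) - 8138/P(29, -148)) - 6250 = (-8971/25 - 8138/(2*29/(29 - 148))) - 6250 = (-8971*1/25 - 8138/(2*29/(-119))) - 6250 = (-8971/25 - 8138/(2*29*(-1/119))) - 6250 = (-8971/25 - 8138/(-58/119)) - 6250 = (-8971/25 - 8138*(-119/58)) - 6250 = (-8971/25 + 484211/29) - 6250 = 11845116/725 - 6250 = 7313866/725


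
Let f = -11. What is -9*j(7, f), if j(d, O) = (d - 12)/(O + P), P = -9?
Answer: -9/4 ≈ -2.2500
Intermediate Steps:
j(d, O) = (-12 + d)/(-9 + O) (j(d, O) = (d - 12)/(O - 9) = (-12 + d)/(-9 + O))
-9*j(7, f) = -9*(-12 + 7)/(-9 - 11) = -9*(-5)/(-20) = -(-9)*(-5)/20 = -9*¼ = -9/4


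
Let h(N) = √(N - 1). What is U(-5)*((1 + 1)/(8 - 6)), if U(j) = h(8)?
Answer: √7 ≈ 2.6458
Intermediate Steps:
h(N) = √(-1 + N)
U(j) = √7 (U(j) = √(-1 + 8) = √7)
U(-5)*((1 + 1)/(8 - 6)) = √7*((1 + 1)/(8 - 6)) = √7*(2/2) = √7*(2*(½)) = √7*1 = √7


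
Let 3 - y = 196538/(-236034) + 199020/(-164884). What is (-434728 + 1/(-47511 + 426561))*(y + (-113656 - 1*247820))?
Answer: 289768131924438095232260023/1843994387840850 ≈ 1.5714e+11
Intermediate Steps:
y = 24517018555/4864778757 (y = 3 - (196538/(-236034) + 199020/(-164884)) = 3 - (196538*(-1/236034) + 199020*(-1/164884)) = 3 - (-98269/118017 - 49755/41221) = 3 - 1*(-9922682284/4864778757) = 3 + 9922682284/4864778757 = 24517018555/4864778757 ≈ 5.0397)
(-434728 + 1/(-47511 + 426561))*(y + (-113656 - 1*247820)) = (-434728 + 1/(-47511 + 426561))*(24517018555/4864778757 + (-113656 - 1*247820)) = (-434728 + 1/379050)*(24517018555/4864778757 + (-113656 - 247820)) = (-434728 + 1/379050)*(24517018555/4864778757 - 361476) = -164783648399/379050*(-1758476248946777/4864778757) = 289768131924438095232260023/1843994387840850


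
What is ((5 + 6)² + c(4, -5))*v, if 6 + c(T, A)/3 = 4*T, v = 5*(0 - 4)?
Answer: -3020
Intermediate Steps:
v = -20 (v = 5*(-4) = -20)
c(T, A) = -18 + 12*T (c(T, A) = -18 + 3*(4*T) = -18 + 12*T)
((5 + 6)² + c(4, -5))*v = ((5 + 6)² + (-18 + 12*4))*(-20) = (11² + (-18 + 48))*(-20) = (121 + 30)*(-20) = 151*(-20) = -3020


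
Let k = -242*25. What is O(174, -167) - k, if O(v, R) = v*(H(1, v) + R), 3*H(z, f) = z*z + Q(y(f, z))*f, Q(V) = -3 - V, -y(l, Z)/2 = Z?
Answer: -33042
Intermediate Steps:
y(l, Z) = -2*Z
H(z, f) = z²/3 + f*(-3 + 2*z)/3 (H(z, f) = (z*z + (-3 - (-2)*z)*f)/3 = (z² + (-3 + 2*z)*f)/3 = (z² + f*(-3 + 2*z))/3 = z²/3 + f*(-3 + 2*z)/3)
O(v, R) = v*(⅓ + R - v/3) (O(v, R) = v*(((⅓)*1² + v*(-3 + 2*1)/3) + R) = v*(((⅓)*1 + v*(-3 + 2)/3) + R) = v*((⅓ + (⅓)*v*(-1)) + R) = v*((⅓ - v/3) + R) = v*(⅓ + R - v/3))
k = -6050
O(174, -167) - k = (⅓)*174*(1 - 1*174 + 3*(-167)) - 1*(-6050) = (⅓)*174*(1 - 174 - 501) + 6050 = (⅓)*174*(-674) + 6050 = -39092 + 6050 = -33042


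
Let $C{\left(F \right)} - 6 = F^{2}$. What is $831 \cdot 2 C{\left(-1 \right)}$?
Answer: $11634$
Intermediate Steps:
$C{\left(F \right)} = 6 + F^{2}$
$831 \cdot 2 C{\left(-1 \right)} = 831 \cdot 2 \left(6 + \left(-1\right)^{2}\right) = 831 \cdot 2 \left(6 + 1\right) = 831 \cdot 2 \cdot 7 = 831 \cdot 14 = 11634$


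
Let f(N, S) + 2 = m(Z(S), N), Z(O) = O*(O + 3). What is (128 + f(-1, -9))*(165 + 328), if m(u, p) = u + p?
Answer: 88247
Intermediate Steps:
Z(O) = O*(3 + O)
m(u, p) = p + u
f(N, S) = -2 + N + S*(3 + S) (f(N, S) = -2 + (N + S*(3 + S)) = -2 + N + S*(3 + S))
(128 + f(-1, -9))*(165 + 328) = (128 + (-2 - 1 - 9*(3 - 9)))*(165 + 328) = (128 + (-2 - 1 - 9*(-6)))*493 = (128 + (-2 - 1 + 54))*493 = (128 + 51)*493 = 179*493 = 88247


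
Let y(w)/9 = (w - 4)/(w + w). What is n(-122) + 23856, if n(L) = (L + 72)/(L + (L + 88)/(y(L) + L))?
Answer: 20785208053/871263 ≈ 23856.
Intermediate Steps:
y(w) = 9*(-4 + w)/(2*w) (y(w) = 9*((w - 4)/(w + w)) = 9*((-4 + w)/((2*w))) = 9*((-4 + w)*(1/(2*w))) = 9*((-4 + w)/(2*w)) = 9*(-4 + w)/(2*w))
n(L) = (72 + L)/(L + (88 + L)/(9/2 + L - 18/L)) (n(L) = (L + 72)/(L + (L + 88)/((9/2 - 18/L) + L)) = (72 + L)/(L + (88 + L)/(9/2 + L - 18/L)))
n(-122) + 23856 = (-2592 + 2*(-122)**3 + 153*(-122)**2 + 612*(-122))/((-122)*(140 + 2*(-122)**2 + 11*(-122))) + 23856 = -(-2592 + 2*(-1815848) + 153*14884 - 74664)/(122*(140 + 2*14884 - 1342)) + 23856 = -(-2592 - 3631696 + 2277252 - 74664)/(122*(140 + 29768 - 1342)) + 23856 = -1/122*(-1431700)/28566 + 23856 = -1/122*1/28566*(-1431700) + 23856 = 357925/871263 + 23856 = 20785208053/871263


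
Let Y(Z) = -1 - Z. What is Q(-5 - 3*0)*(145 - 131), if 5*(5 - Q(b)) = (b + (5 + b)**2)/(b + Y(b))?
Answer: 56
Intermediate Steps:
Q(b) = 5 + b/5 + (5 + b)**2/5 (Q(b) = 5 - (b + (5 + b)**2)/(5*(b + (-1 - b))) = 5 - (b + (5 + b)**2)/(5*(-1)) = 5 - (b + (5 + b)**2)*(-1)/5 = 5 - (-b - (5 + b)**2)/5 = 5 + (b/5 + (5 + b)**2/5) = 5 + b/5 + (5 + b)**2/5)
Q(-5 - 3*0)*(145 - 131) = (5 + (-5 - 3*0)/5 + (5 + (-5 - 3*0))**2/5)*(145 - 131) = (5 + (-5 + 0)/5 + (5 + (-5 + 0))**2/5)*14 = (5 + (1/5)*(-5) + (5 - 5)**2/5)*14 = (5 - 1 + (1/5)*0**2)*14 = (5 - 1 + (1/5)*0)*14 = (5 - 1 + 0)*14 = 4*14 = 56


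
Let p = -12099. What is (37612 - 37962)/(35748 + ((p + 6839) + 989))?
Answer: -350/31477 ≈ -0.011119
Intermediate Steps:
(37612 - 37962)/(35748 + ((p + 6839) + 989)) = (37612 - 37962)/(35748 + ((-12099 + 6839) + 989)) = -350/(35748 + (-5260 + 989)) = -350/(35748 - 4271) = -350/31477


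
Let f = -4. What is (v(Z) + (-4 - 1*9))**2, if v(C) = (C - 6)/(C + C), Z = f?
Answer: 2209/16 ≈ 138.06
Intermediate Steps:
Z = -4
v(C) = (-6 + C)/(2*C) (v(C) = (-6 + C)/((2*C)) = (-6 + C)*(1/(2*C)) = (-6 + C)/(2*C))
(v(Z) + (-4 - 1*9))**2 = ((1/2)*(-6 - 4)/(-4) + (-4 - 1*9))**2 = ((1/2)*(-1/4)*(-10) + (-4 - 9))**2 = (5/4 - 13)**2 = (-47/4)**2 = 2209/16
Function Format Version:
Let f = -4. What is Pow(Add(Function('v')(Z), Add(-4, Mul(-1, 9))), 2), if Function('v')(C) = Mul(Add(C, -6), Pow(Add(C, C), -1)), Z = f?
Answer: Rational(2209, 16) ≈ 138.06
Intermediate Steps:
Z = -4
Function('v')(C) = Mul(Rational(1, 2), Pow(C, -1), Add(-6, C)) (Function('v')(C) = Mul(Add(-6, C), Pow(Mul(2, C), -1)) = Mul(Add(-6, C), Mul(Rational(1, 2), Pow(C, -1))) = Mul(Rational(1, 2), Pow(C, -1), Add(-6, C)))
Pow(Add(Function('v')(Z), Add(-4, Mul(-1, 9))), 2) = Pow(Add(Mul(Rational(1, 2), Pow(-4, -1), Add(-6, -4)), Add(-4, Mul(-1, 9))), 2) = Pow(Add(Mul(Rational(1, 2), Rational(-1, 4), -10), Add(-4, -9)), 2) = Pow(Add(Rational(5, 4), -13), 2) = Pow(Rational(-47, 4), 2) = Rational(2209, 16)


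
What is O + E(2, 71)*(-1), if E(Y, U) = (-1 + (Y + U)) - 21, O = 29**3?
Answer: 24338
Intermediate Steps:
O = 24389
E(Y, U) = -22 + U + Y (E(Y, U) = (-1 + (U + Y)) - 21 = (-1 + U + Y) - 21 = -22 + U + Y)
O + E(2, 71)*(-1) = 24389 + (-22 + 71 + 2)*(-1) = 24389 + 51*(-1) = 24389 - 51 = 24338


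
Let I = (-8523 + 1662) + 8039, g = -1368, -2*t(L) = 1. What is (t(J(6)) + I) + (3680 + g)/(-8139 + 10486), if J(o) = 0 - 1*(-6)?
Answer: 5531809/4694 ≈ 1178.5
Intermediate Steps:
J(o) = 6 (J(o) = 0 + 6 = 6)
t(L) = -1/2 (t(L) = -1/2*1 = -1/2)
I = 1178 (I = -6861 + 8039 = 1178)
(t(J(6)) + I) + (3680 + g)/(-8139 + 10486) = (-1/2 + 1178) + (3680 - 1368)/(-8139 + 10486) = 2355/2 + 2312/2347 = 5531809/4694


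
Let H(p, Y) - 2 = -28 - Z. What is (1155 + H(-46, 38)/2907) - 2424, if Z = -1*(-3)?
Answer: -3689012/2907 ≈ -1269.0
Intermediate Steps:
Z = 3
H(p, Y) = -29 (H(p, Y) = 2 + (-28 - 1*3) = 2 + (-28 - 3) = 2 - 31 = -29)
(1155 + H(-46, 38)/2907) - 2424 = (1155 - 29/2907) - 2424 = 3357556/2907 - 2424 = -3689012/2907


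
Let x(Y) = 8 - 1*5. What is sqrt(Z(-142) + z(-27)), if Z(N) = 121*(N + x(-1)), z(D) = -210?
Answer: I*sqrt(17029) ≈ 130.5*I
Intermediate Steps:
x(Y) = 3 (x(Y) = 8 - 5 = 3)
Z(N) = 363 + 121*N (Z(N) = 121*(N + 3) = 121*(3 + N) = 363 + 121*N)
sqrt(Z(-142) + z(-27)) = sqrt((363 + 121*(-142)) - 210) = sqrt((363 - 17182) - 210) = sqrt(-16819 - 210) = sqrt(-17029) = I*sqrt(17029)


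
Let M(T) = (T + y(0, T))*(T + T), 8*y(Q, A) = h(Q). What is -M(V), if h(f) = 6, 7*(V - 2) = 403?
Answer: -704313/98 ≈ -7186.9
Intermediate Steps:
V = 417/7 (V = 2 + (1/7)*403 = 2 + 403/7 = 417/7 ≈ 59.571)
y(Q, A) = 3/4 (y(Q, A) = (1/8)*6 = 3/4)
M(T) = 2*T*(3/4 + T) (M(T) = (T + 3/4)*(T + T) = (3/4 + T)*(2*T) = 2*T*(3/4 + T))
-M(V) = -417*(3 + 4*(417/7))/(2*7) = -417*(3 + 1668/7)/(2*7) = -417*1689/(2*7*7) = -1*704313/98 = -704313/98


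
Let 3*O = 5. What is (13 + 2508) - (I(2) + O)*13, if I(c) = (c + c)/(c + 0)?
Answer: 7420/3 ≈ 2473.3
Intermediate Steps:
O = 5/3 (O = (1/3)*5 = 5/3 ≈ 1.6667)
I(c) = 2 (I(c) = (2*c)/c = 2)
(13 + 2508) - (I(2) + O)*13 = (13 + 2508) - (2 + 5/3)*13 = 2521 - 11*13/3 = 2521 - 1*143/3 = 2521 - 143/3 = 7420/3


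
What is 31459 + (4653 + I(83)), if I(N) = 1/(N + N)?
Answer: 5994593/166 ≈ 36112.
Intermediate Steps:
I(N) = 1/(2*N)
31459 + (4653 + I(83)) = 31459 + (4653 + (½)/83) = 31459 + (4653 + (½)*(1/83)) = 31459 + (4653 + 1/166) = 31459 + 772399/166 = 5994593/166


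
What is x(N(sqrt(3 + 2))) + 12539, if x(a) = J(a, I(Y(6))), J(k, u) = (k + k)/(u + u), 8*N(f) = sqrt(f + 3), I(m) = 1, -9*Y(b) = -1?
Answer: 12539 + sqrt(3 + sqrt(5))/8 ≈ 12539.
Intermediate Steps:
Y(b) = 1/9 (Y(b) = -1/9*(-1) = 1/9)
N(f) = sqrt(3 + f)/8 (N(f) = sqrt(f + 3)/8 = sqrt(3 + f)/8)
J(k, u) = k/u (J(k, u) = (2*k)/((2*u)) = (2*k)*(1/(2*u)) = k/u)
x(a) = a (x(a) = a/1 = a*1 = a)
x(N(sqrt(3 + 2))) + 12539 = sqrt(3 + sqrt(3 + 2))/8 + 12539 = sqrt(3 + sqrt(5))/8 + 12539 = 12539 + sqrt(3 + sqrt(5))/8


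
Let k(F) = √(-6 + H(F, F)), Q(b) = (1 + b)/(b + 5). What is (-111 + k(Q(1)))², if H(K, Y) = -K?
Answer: (333 - I*√57)²/9 ≈ 12315.0 - 558.69*I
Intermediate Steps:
Q(b) = (1 + b)/(5 + b)
k(F) = √(-6 - F)
(-111 + k(Q(1)))² = (-111 + √(-6 - (1 + 1)/(5 + 1)))² = (-111 + √(-6 - 2/6))² = (-111 + √(-6 - 1*⅓))² = (-111 + √(-6 - ⅓))² = (-111 + √(-19/3))² = (-111 + I*√57/3)²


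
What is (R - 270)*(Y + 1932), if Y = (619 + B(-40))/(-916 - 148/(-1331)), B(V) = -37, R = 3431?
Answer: 3721170441567/609524 ≈ 6.1050e+6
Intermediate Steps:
Y = -387321/609524 (Y = (619 - 37)/(-916 - 148/(-1331)) = 582/(-916 - 148*(-1/1331)) = 582/(-916 + 148/1331) = 582/(-1219048/1331) = 582*(-1331/1219048) = -387321/609524 ≈ -0.63545)
(R - 270)*(Y + 1932) = (3431 - 270)*(-387321/609524 + 1932) = 3161*(1177213047/609524) = 3721170441567/609524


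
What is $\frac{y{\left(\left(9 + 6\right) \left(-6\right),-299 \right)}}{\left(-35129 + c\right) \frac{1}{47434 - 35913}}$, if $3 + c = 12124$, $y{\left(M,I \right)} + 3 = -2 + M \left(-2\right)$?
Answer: $- \frac{2016175}{23008} \approx -87.629$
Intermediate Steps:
$y{\left(M,I \right)} = -5 - 2 M$ ($y{\left(M,I \right)} = -3 + \left(-2 + M \left(-2\right)\right) = -3 - \left(2 + 2 M\right) = -5 - 2 M$)
$c = 12121$ ($c = -3 + 12124 = 12121$)
$\frac{y{\left(\left(9 + 6\right) \left(-6\right),-299 \right)}}{\left(-35129 + c\right) \frac{1}{47434 - 35913}} = \frac{-5 - 2 \left(9 + 6\right) \left(-6\right)}{\left(-35129 + 12121\right) \frac{1}{47434 - 35913}} = \frac{-5 - 2 \cdot 15 \left(-6\right)}{\left(-23008\right) \frac{1}{11521}} = \frac{-5 - -180}{\left(-23008\right) \frac{1}{11521}} = \frac{-5 + 180}{- \frac{23008}{11521}} = 175 \left(- \frac{11521}{23008}\right) = - \frac{2016175}{23008}$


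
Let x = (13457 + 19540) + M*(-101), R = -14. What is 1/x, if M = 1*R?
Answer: 1/34411 ≈ 2.9060e-5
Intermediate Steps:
M = -14 (M = 1*(-14) = -14)
x = 34411 (x = (13457 + 19540) - 14*(-101) = 32997 + 1414 = 34411)
1/x = 1/34411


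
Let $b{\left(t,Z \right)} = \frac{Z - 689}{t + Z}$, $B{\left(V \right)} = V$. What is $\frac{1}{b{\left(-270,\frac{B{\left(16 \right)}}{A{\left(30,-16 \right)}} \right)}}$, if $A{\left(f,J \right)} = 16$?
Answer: $\frac{269}{688} \approx 0.39099$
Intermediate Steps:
$b{\left(t,Z \right)} = \frac{-689 + Z}{Z + t}$
$\frac{1}{b{\left(-270,\frac{B{\left(16 \right)}}{A{\left(30,-16 \right)}} \right)}} = \frac{1}{\frac{1}{\frac{16}{16} - 270} \left(-689 + \frac{16}{16}\right)} = \frac{1}{\frac{1}{16 \cdot \frac{1}{16} - 270} \left(-689 + 16 \cdot \frac{1}{16}\right)} = \frac{1}{\frac{1}{1 - 270} \left(-689 + 1\right)} = \frac{1}{\frac{1}{-269} \left(-688\right)} = \frac{1}{\left(- \frac{1}{269}\right) \left(-688\right)} = \frac{1}{\frac{688}{269}} = \frac{269}{688}$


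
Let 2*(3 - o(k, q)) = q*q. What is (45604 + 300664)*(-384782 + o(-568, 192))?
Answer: -139619066548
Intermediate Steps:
o(k, q) = 3 - q²/2 (o(k, q) = 3 - q*q/2 = 3 - q²/2)
(45604 + 300664)*(-384782 + o(-568, 192)) = (45604 + 300664)*(-384782 + (3 - ½*192²)) = 346268*(-384782 + (3 - ½*36864)) = 346268*(-384782 + (3 - 18432)) = 346268*(-384782 - 18429) = 346268*(-403211) = -139619066548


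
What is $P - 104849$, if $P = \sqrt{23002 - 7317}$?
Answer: $-104849 + \sqrt{15685} \approx -1.0472 \cdot 10^{5}$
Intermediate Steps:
$P = \sqrt{15685} \approx 125.24$
$P - 104849 = \sqrt{15685} - 104849 = -104849 + \sqrt{15685}$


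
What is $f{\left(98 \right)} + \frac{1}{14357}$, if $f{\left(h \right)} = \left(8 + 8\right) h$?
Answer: $\frac{22511777}{14357} \approx 1568.0$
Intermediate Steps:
$f{\left(h \right)} = 16 h$
$f{\left(98 \right)} + \frac{1}{14357} = 16 \cdot 98 + \frac{1}{14357} = 1568 + \frac{1}{14357} = \frac{22511777}{14357}$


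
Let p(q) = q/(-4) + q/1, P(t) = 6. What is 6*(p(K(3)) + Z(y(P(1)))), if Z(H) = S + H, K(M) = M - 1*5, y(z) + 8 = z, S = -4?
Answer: -45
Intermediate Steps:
y(z) = -8 + z
K(M) = -5 + M (K(M) = M - 5 = -5 + M)
p(q) = 3*q/4 (p(q) = q*(-¼) + q*1 = -q/4 + q = 3*q/4)
Z(H) = -4 + H
6*(p(K(3)) + Z(y(P(1)))) = 6*(3*(-5 + 3)/4 + (-4 + (-8 + 6))) = 6*((¾)*(-2) + (-4 - 2)) = 6*(-3/2 - 6) = 6*(-15/2) = -45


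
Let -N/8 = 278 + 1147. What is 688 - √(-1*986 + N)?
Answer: 688 - I*√12386 ≈ 688.0 - 111.29*I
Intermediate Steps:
N = -11400 (N = -8*(278 + 1147) = -8*1425 = -11400)
688 - √(-1*986 + N) = 688 - √(-1*986 - 11400) = 688 - √(-986 - 11400) = 688 - √(-12386) = 688 - I*√12386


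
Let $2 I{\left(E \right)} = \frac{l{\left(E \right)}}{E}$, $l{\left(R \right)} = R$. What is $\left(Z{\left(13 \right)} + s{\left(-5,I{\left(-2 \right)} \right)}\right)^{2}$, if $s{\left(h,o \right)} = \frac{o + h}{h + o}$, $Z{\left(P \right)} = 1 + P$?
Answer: $225$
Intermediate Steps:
$I{\left(E \right)} = \frac{1}{2}$ ($I{\left(E \right)} = \frac{E \frac{1}{E}}{2} = \frac{1}{2} \cdot 1 = \frac{1}{2}$)
$s{\left(h,o \right)} = 1$ ($s{\left(h,o \right)} = \frac{h + o}{h + o} = 1$)
$\left(Z{\left(13 \right)} + s{\left(-5,I{\left(-2 \right)} \right)}\right)^{2} = \left(\left(1 + 13\right) + 1\right)^{2} = \left(14 + 1\right)^{2} = 15^{2} = 225$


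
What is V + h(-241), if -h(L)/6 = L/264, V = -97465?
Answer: -4288219/44 ≈ -97460.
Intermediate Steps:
h(L) = -L/44 (h(L) = -6*L/264 = -L/44)
V + h(-241) = -97465 - 1/44*(-241) = -97465 + 241/44 = -4288219/44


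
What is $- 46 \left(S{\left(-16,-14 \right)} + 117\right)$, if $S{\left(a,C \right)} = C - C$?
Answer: $-5382$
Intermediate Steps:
$S{\left(a,C \right)} = 0$
$- 46 \left(S{\left(-16,-14 \right)} + 117\right) = - 46 \left(0 + 117\right) = \left(-46\right) 117 = -5382$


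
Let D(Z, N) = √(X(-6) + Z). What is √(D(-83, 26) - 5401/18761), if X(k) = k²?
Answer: √(-101328161 + 351975121*I*√47)/18761 ≈ 1.813 + 1.8907*I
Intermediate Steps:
D(Z, N) = √(36 + Z) (D(Z, N) = √((-6)² + Z) = √(36 + Z))
√(D(-83, 26) - 5401/18761) = √(√(36 - 83) - 5401/18761) = √(√(-47) - 5401*1/18761) = √(I*√47 - 5401/18761) = √(-5401/18761 + I*√47)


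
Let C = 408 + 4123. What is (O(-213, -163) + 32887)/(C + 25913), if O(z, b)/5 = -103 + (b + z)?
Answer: 2541/2537 ≈ 1.0016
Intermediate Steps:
C = 4531
O(z, b) = -515 + 5*b + 5*z (O(z, b) = 5*(-103 + (b + z)) = 5*(-103 + b + z) = -515 + 5*b + 5*z)
(O(-213, -163) + 32887)/(C + 25913) = ((-515 + 5*(-163) + 5*(-213)) + 32887)/(4531 + 25913) = ((-515 - 815 - 1065) + 32887)/30444 = (-2395 + 32887)*(1/30444) = 30492*(1/30444) = 2541/2537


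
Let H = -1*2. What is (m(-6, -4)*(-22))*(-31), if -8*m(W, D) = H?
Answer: 341/2 ≈ 170.50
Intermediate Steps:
H = -2
m(W, D) = ¼ (m(W, D) = -⅛*(-2) = ¼)
(m(-6, -4)*(-22))*(-31) = ((¼)*(-22))*(-31) = -11/2*(-31) = 341/2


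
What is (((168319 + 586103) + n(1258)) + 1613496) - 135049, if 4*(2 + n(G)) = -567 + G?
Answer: 8932159/4 ≈ 2.2330e+6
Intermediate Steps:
n(G) = -575/4 + G/4 (n(G) = -2 + (-567 + G)/4 = -2 + (-567/4 + G/4) = -575/4 + G/4)
(((168319 + 586103) + n(1258)) + 1613496) - 135049 = (((168319 + 586103) + (-575/4 + (¼)*1258)) + 1613496) - 135049 = ((754422 + (-575/4 + 629/2)) + 1613496) - 135049 = ((754422 + 683/4) + 1613496) - 135049 = (3018371/4 + 1613496) - 135049 = 9472355/4 - 135049 = 8932159/4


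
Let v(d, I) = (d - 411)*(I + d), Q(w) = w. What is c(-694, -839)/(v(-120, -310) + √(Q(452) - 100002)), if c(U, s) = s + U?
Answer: -35002989/5213468845 + 1533*I*√3982/10426937690 ≈ -0.006714 + 9.2776e-6*I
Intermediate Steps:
c(U, s) = U + s
v(d, I) = (-411 + d)*(I + d)
c(-694, -839)/(v(-120, -310) + √(Q(452) - 100002)) = (-694 - 839)/(((-120)² - 411*(-310) - 411*(-120) - 310*(-120)) + √(452 - 100002)) = -1533/((14400 + 127410 + 49320 + 37200) + √(-99550)) = -1533/(228330 + 5*I*√3982)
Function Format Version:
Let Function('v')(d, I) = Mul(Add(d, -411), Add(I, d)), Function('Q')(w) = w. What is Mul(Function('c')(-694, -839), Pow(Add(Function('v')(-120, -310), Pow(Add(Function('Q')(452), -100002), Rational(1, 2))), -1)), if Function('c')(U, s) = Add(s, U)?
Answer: Add(Rational(-35002989, 5213468845), Mul(Rational(1533, 10426937690), I, Pow(3982, Rational(1, 2)))) ≈ Add(-0.0067140, Mul(9.2776e-6, I))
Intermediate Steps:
Function('c')(U, s) = Add(U, s)
Function('v')(d, I) = Mul(Add(-411, d), Add(I, d))
Mul(Function('c')(-694, -839), Pow(Add(Function('v')(-120, -310), Pow(Add(Function('Q')(452), -100002), Rational(1, 2))), -1)) = Mul(Add(-694, -839), Pow(Add(Add(Pow(-120, 2), Mul(-411, -310), Mul(-411, -120), Mul(-310, -120)), Pow(Add(452, -100002), Rational(1, 2))), -1)) = Mul(-1533, Pow(Add(Add(14400, 127410, 49320, 37200), Pow(-99550, Rational(1, 2))), -1)) = Mul(-1533, Pow(Add(228330, Mul(5, I, Pow(3982, Rational(1, 2)))), -1))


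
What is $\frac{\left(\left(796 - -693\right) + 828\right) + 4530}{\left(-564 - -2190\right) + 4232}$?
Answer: $\frac{6847}{5858} \approx 1.1688$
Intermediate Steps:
$\frac{\left(\left(796 - -693\right) + 828\right) + 4530}{\left(-564 - -2190\right) + 4232} = \frac{\left(\left(796 + 693\right) + 828\right) + 4530}{\left(-564 + 2190\right) + 4232} = \frac{\left(1489 + 828\right) + 4530}{1626 + 4232} = \frac{2317 + 4530}{5858} = 6847 \cdot \frac{1}{5858} = \frac{6847}{5858}$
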